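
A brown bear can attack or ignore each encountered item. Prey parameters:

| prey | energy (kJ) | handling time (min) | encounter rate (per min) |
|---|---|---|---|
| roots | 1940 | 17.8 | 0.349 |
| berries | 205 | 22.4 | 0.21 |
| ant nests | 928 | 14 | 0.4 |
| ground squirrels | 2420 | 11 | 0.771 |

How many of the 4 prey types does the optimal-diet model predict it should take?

1

Rank by E/h (kJ/min): ground squirrels 220, roots 109, ant nests 66.3, berries 9.15. Include each in turn until the next type's E/h falls below the running intake rate.
Rate on top 1: 196.8. roots: 109 < 196.8 → exclude; stop.
Optimal diet: ground squirrels — 1 of 4 types.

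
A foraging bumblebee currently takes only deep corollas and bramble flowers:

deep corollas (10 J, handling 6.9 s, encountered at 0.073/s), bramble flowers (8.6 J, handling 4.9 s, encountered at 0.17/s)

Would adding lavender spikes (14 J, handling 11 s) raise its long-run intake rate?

Yes

Intake rate on the current diet: R = (0.073×10 + 0.17×8.6) / (1 + 0.073×6.9 + 0.17×4.9) = 2.192/2.337 = 0.9381 J/s.
Profitability of lavender spikes: 14/11 = 1.273 J/s.
Since 1.273 > R, including lavender spikes increases the long-run rate.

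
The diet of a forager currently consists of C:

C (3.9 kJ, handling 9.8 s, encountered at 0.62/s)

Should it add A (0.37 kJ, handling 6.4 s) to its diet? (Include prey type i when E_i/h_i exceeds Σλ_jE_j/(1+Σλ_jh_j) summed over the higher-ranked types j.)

No

On C alone, R = ΣλE/(1+Σλh) = 2.418/7.076 = 0.3417 kJ/s.
A: E/h = 0.37/6.4 = 0.05781 kJ/s.
0.05781 < 0.3417, so adding A would lower the average — exclude it.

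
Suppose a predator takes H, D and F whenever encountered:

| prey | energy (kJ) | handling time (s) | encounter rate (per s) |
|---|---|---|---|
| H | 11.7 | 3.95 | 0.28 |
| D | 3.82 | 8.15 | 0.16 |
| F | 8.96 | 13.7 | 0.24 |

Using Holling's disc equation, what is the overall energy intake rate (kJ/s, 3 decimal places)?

0.901 kJ/s

R = (0.28×11.7 + 0.16×3.82 + 0.24×8.96) / (1 + 0.28×3.95 + 0.16×8.15 + 0.24×13.7) = 6.038/6.698 = 0.9014 kJ/s.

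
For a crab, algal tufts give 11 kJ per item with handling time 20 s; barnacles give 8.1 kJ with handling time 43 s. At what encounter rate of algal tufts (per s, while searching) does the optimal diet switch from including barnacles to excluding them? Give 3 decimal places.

0.026 per s

At the threshold, the rate on algal tufts alone equals the profitability of barnacles: λ·11/(1 + λ·20) = 8.1/43 = 0.1884.
Rearranging, λ(11 − 0.1884×20) = 0.1884, so λ = 0.1884/7.233 = 0.02605 per s.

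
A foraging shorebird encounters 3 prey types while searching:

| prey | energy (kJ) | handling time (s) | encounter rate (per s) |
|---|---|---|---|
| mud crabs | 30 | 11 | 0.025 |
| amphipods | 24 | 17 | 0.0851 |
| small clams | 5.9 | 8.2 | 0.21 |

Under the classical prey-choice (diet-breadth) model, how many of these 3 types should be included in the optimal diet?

Profitabilities (E/h, kJ/s): mud crabs 2.73, amphipods 1.41, small clams 0.72. Add prey in this order while the next type's profitability exceeds the intake rate on those already taken.
Rate on top 1: 0.5882. amphipods: 1.41 > 0.5882 → include.
Rate on top 2: 1.026. small clams: 0.72 < 1.026 → exclude; stop.
Optimal diet: mud crabs, amphipods — 2 of 3 types.

2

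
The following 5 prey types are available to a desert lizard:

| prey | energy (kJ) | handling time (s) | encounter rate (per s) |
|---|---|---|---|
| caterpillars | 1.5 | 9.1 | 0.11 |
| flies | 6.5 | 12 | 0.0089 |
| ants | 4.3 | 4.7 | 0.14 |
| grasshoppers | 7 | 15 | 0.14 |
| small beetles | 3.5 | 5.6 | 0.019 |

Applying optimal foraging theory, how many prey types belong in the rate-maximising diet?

Rank by E/h (kJ/s): ants 0.915, small beetles 0.625, flies 0.542, grasshoppers 0.467, caterpillars 0.165. Include each in turn until the next type's E/h falls below the running intake rate.
Rate on top 1: 0.3631. small beetles: 0.625 > 0.3631 → include.
Rate on top 2: 0.3789. flies: 0.542 > 0.3789 → include.
Rate on top 3: 0.3882. grasshoppers: 0.467 > 0.3882 → include.
Rate on top 4: 0.4297. caterpillars: 0.165 < 0.4297 → exclude; stop.
Optimal diet: ants, small beetles, flies, grasshoppers — 4 of 5 types.

4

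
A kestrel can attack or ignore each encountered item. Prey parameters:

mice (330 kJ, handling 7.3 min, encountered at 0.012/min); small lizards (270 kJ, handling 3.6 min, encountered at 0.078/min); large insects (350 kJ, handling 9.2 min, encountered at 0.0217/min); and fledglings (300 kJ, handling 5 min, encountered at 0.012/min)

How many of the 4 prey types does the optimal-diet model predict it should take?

Rank by E/h (kJ/min): small lizards 75, fledglings 60, mice 45.2, large insects 38. Include each in turn until the next type's E/h falls below the running intake rate.
Rate on top 1: 16.44. fledglings: 60 > 16.44 → include.
Rate on top 2: 18.39. mice: 45.2 > 18.39 → include.
Rate on top 3: 20.04. large insects: 38 > 20.04 → include.
Optimal diet: small lizards, fledglings, mice, large insects — 4 of 4 types.

4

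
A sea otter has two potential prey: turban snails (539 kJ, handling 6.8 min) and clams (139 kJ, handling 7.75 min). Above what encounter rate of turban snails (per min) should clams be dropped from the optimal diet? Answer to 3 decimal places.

At the threshold, the rate on turban snails alone equals the profitability of clams: λ·539/(1 + λ·6.8) = 139/7.75 = 17.94.
Rearranging, λ(539 − 17.94×6.8) = 17.94, so λ = 17.94/417 = 0.04301 per min.

0.043 per min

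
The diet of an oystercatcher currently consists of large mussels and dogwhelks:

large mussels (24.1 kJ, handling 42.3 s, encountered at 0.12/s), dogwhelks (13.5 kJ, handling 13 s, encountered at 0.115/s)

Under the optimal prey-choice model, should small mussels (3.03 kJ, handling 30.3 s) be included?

Current rate: (0.12×24.1 + 0.115×13.5)/(1 + 0.12×42.3 + 0.115×13) = 0.587 kJ/s.
small mussels: E/h = 3.03/30.3 = 0.1 kJ/s.
Since 0.1 < R, time spent handling small mussels is better spent searching.

No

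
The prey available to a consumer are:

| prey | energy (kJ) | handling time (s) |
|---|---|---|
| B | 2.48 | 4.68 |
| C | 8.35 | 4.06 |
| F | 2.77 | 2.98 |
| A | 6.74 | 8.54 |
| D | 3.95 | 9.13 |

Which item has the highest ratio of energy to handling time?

C

In descending order of E/h:
C: 8.35/4.06 = 2.06 kJ/s
F: 2.77/2.98 = 0.93 kJ/s
A: 6.74/8.54 = 0.789 kJ/s
B: 2.48/4.68 = 0.53 kJ/s
D: 3.95/9.13 = 0.433 kJ/s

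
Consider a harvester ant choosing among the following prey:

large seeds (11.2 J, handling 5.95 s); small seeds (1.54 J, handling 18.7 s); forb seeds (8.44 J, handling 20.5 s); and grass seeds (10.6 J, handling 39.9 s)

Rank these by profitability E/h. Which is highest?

In descending order of E/h:
large seeds: 11.2/5.95 = 1.88 J/s
forb seeds: 8.44/20.5 = 0.412 J/s
grass seeds: 10.6/39.9 = 0.266 J/s
small seeds: 1.54/18.7 = 0.0824 J/s

large seeds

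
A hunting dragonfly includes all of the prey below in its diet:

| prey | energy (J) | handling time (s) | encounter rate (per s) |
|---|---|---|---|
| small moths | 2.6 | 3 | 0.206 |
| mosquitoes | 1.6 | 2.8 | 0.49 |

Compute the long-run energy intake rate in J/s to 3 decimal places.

0.441 J/s

R = Σλ_iE_i / (1 + Σλ_ih_i)
Numerator: 0.206×2.6 + 0.49×1.6 = 1.32
Denominator: 1 + 0.206×3 + 0.49×2.8 = 2.99
R = 1.32/2.99 = 0.4413 J/s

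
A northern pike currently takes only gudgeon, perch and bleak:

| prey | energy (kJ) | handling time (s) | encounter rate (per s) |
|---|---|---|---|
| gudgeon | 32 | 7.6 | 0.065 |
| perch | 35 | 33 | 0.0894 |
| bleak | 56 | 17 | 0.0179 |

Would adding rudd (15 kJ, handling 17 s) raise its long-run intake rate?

On gudgeon, perch and bleak alone, R = ΣλE/(1+Σλh) = 6.211/4.748 = 1.308 kJ/s.
rudd: E/h = 15/17 = 0.8824 kJ/s.
0.8824 < 1.308, so adding rudd would lower the average — exclude it.

No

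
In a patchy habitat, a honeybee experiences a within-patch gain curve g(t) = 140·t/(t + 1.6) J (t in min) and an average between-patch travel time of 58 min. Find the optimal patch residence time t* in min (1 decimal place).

9.6 min

Maximise g(t)/(T+t): set derivative to zero → g'(t)(T+t) = g(t).
g'(t) = 140·1.6/(t + 1.6)². Setting 140·1.6/(t+1.6)² = 140t/[(t+1.6)(58+t)] gives 1.6(58+t) = t(t+1.6), so t² = 1.6×58 = 92.8.
t* = √92.8 = 9.633 min.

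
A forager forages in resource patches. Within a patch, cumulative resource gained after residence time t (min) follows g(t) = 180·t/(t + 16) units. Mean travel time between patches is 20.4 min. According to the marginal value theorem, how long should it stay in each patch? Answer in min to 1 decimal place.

18.1 min

Optimal t* satisfies g'(t*) = g(t*)/(T + t*).
g'(t) = 180·16/(t + 16)². Setting 180·16/(t+16)² = 180t/[(t+16)(20.4+t)] gives 16(20.4+t) = t(t+16), so t² = 16×20.4 = 326.4.
t* = √326.4 = 18.07 min.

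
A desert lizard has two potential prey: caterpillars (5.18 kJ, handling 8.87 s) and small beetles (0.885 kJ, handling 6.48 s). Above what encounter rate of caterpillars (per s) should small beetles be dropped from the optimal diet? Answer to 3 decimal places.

At the threshold, the rate on caterpillars alone equals the profitability of small beetles: λ·5.18/(1 + λ·8.87) = 0.885/6.48 = 0.1366.
Rearranging, λ(5.18 − 0.1366×8.87) = 0.1366, so λ = 0.1366/3.969 = 0.03441 per s.

0.034 per s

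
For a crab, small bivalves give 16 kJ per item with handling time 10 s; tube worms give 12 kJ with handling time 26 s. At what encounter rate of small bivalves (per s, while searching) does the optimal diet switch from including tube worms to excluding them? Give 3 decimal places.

Drop tube worms once their profitability E₂/h₂ falls below the rate achievable on small bivalves alone: E₂/h₂ = λE₁/(1 + λh₁).
Solve for λ: λE₁h₂ = E₂(1 + λh₁) → λ(E₁h₂ − E₂h₁) = E₂ → λ = E₂/(E₁h₂ − E₂h₁).
λ = 12/(16×26 − 12×10) = 12/296 = 0.04054 per s.

0.041 per s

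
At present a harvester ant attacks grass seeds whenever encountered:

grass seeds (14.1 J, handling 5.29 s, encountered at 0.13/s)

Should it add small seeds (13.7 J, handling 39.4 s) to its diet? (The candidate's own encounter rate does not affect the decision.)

No

On grass seeds alone, R = ΣλE/(1+Σλh) = 1.833/1.688 = 1.086 J/s.
small seeds: E/h = 13.7/39.4 = 0.3477 J/s.
Since 0.3477 < R, time spent handling small seeds is better spent searching.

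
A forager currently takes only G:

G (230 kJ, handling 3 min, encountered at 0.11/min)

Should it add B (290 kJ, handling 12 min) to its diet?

Yes

Intake rate on the current diet: R = (0.11×230) / (1 + 0.11×3) = 25.3/1.33 = 19.02 kJ/min.
Profitability of B: 290/12 = 24.17 kJ/min.
24.17 > 19.02, so adding B raises the average — include it.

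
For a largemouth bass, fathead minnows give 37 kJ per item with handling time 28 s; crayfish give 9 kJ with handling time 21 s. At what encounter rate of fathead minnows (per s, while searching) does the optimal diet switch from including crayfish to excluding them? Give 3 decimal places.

The zero-one rule: include crayfish iff E₂/h₂ > λE₁/(1+λh₁). Equality gives the switch point.
λE₁h₂ = E₂ + λE₂h₁ ⇒ λ = E₂/(E₁h₂ − E₂h₁) = 9/(777 − 252) = 0.01714 per s.

0.017 per s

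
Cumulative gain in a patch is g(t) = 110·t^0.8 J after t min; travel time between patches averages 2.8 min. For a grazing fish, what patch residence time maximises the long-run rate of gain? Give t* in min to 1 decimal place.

Optimal t* satisfies g'(t*) = g(t*)/(T + t*).
g'(t) = 0.8·110·t^-0.2. Setting 0.8·110·t^-0.2 = 110·t^0.8/(2.8+t) gives 0.8(2.8+t) = t, so 0.20·t = 0.8×2.8.
t* = 0.8×2.8/0.20 = 11.2 min.

11.2 min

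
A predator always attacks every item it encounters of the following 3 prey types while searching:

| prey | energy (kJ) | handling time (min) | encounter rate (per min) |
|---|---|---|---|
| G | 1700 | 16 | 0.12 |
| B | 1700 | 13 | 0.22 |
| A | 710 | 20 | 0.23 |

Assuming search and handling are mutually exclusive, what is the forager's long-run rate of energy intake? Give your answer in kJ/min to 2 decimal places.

Energy encountered per unit search time: 0.12×1700 + 0.22×1700 + 0.23×710 = 741.3 kJ/min.
Handling time per unit search time: 0.12×16 + 0.22×13 + 0.23×20 = 9.38.
Rate = 741.3/(1 + 9.38) = 71.42 kJ/min.

71.42 kJ/min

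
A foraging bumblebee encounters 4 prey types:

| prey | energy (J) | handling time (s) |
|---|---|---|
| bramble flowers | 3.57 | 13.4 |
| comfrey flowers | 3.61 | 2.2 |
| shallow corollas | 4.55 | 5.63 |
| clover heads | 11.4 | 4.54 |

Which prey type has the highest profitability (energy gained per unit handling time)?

Profitability E/h (J/s): bramble flowers = 3.57/13.4 = 0.266, comfrey flowers = 3.61/2.2 = 1.64, shallow corollas = 4.55/5.63 = 0.808, clover heads = 11.4/4.54 = 2.51.
Ranked: clover heads > comfrey flowers > shallow corollas > bramble flowers.

clover heads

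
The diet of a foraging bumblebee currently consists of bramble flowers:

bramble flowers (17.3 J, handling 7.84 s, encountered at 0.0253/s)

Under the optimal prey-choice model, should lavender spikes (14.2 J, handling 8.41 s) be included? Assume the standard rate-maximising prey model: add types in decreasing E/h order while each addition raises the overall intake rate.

Yes

Current rate: (0.0253×17.3)/(1 + 0.0253×7.84) = 0.3652 J/s.
Profitability of lavender spikes: 14.2/8.41 = 1.688 J/s.
1.688 > 0.3652, so adding lavender spikes raises the average — include it.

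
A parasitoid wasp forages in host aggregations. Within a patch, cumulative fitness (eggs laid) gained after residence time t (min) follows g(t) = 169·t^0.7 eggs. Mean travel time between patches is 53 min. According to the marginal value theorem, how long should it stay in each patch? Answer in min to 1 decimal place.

123.7 min

Optimal t* satisfies g'(t*) = g(t*)/(T + t*).
g'(t) = 0.7·169·t^-0.3. Setting 0.7·169·t^-0.3 = 169·t^0.7/(53+t) gives 0.7(53+t) = t, so 0.30·t = 0.7×53.
t* = 0.7×53/0.30 = 123.7 min.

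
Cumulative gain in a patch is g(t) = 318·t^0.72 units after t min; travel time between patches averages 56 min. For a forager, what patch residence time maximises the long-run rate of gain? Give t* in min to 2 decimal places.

144.00 min

By the marginal value theorem, leave when the instantaneous gain rate g'(t) equals the habitat-wide average g(t)/(T + t).
g'(t) = 0.72·318·t^-0.28. Setting 0.72·318·t^-0.28 = 318·t^0.72/(56+t) gives 0.72(56+t) = t, so 0.28·t = 0.72×56.
t* = 0.72×56/0.28 = 144 min.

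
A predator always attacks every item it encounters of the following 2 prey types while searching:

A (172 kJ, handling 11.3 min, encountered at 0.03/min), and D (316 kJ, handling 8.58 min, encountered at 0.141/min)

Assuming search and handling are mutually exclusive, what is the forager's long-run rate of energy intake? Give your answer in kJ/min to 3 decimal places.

19.506 kJ/min

R = Σλ_iE_i / (1 + Σλ_ih_i)
Numerator: 0.03×172 + 0.141×316 = 49.72
Denominator: 1 + 0.03×11.3 + 0.141×8.58 = 2.549
R = 49.72/2.549 = 19.51 kJ/min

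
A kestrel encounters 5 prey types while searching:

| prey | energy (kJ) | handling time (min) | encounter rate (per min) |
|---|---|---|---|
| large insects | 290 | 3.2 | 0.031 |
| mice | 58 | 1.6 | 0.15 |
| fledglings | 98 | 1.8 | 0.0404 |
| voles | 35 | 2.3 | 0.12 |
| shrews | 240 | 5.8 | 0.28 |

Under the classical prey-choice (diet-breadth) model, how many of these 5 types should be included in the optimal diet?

Profitabilities (E/h, kJ/min): large insects 90.6, fledglings 54.4, shrews 41.4, mice 36.2, voles 15.2. Add prey in this order while the next type's profitability exceeds the intake rate on those already taken.
Rate on top 1: 8.179. fledglings: 54.4 > 8.179 → include.
Rate on top 2: 11.05. shrews: 41.4 > 11.05 → include.
Rate on top 3: 28.67. mice: 36.2 > 28.67 → include.
Rate on top 4: 29.27. voles: 15.2 < 29.27 → exclude; stop.
Optimal diet: large insects, fledglings, shrews, mice — 4 of 5 types.

4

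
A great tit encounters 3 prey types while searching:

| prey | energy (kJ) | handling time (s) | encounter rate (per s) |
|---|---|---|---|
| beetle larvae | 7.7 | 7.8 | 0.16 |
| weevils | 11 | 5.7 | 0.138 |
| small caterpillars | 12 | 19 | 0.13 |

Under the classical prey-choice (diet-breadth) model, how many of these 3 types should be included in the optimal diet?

E/h in descending order: weevils 1.93, beetle larvae 0.987, small caterpillars 0.632 kJ/s. The optimal diet is the largest prefix of this list for which every included type satisfies E_i/h_i > R on the types above it.
Rate on top 1: 0.8497. beetle larvae: 0.987 > 0.8497 → include.
Rate on top 2: 0.9062. small caterpillars: 0.632 < 0.9062 → exclude; stop.
Optimal diet: weevils, beetle larvae — 2 of 3 types.

2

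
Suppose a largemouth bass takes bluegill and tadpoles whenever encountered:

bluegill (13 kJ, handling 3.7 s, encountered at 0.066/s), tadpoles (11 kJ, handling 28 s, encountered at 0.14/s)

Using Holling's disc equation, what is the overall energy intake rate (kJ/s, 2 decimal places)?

0.46 kJ/s

R = (0.066×13 + 0.14×11) / (1 + 0.066×3.7 + 0.14×28) = 2.398/5.164 = 0.4644 kJ/s.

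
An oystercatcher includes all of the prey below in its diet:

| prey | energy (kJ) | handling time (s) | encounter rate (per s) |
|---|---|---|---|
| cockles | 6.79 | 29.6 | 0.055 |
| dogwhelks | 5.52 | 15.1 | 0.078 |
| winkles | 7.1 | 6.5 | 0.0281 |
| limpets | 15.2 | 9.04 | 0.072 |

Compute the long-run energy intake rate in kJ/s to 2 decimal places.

R = (0.055×6.79 + 0.078×5.52 + 0.0281×7.1 + 0.072×15.2) / (1 + 0.055×29.6 + 0.078×15.1 + 0.0281×6.5 + 0.072×9.04) = 2.098/4.639 = 0.4522 kJ/s.

0.45 kJ/s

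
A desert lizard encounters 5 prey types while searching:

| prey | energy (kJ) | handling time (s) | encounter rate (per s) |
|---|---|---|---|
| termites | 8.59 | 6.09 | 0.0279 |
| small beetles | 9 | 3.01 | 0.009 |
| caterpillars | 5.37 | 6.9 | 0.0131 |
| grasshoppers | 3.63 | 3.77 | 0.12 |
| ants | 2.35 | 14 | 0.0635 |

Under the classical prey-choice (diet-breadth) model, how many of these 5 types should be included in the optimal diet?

Profitabilities (E/h, kJ/s): small beetles 2.99, termites 1.41, grasshoppers 0.963, caterpillars 0.778, ants 0.168. Add prey in this order while the next type's profitability exceeds the intake rate on those already taken.
Rate on top 1: 0.07886. termites: 1.41 > 0.07886 → include.
Rate on top 2: 0.2679. grasshoppers: 0.963 > 0.2679 → include.
Rate on top 3: 0.4585. caterpillars: 0.778 > 0.4585 → include.
Rate on top 4: 0.4751. ants: 0.168 < 0.4751 → exclude; stop.
Optimal diet: small beetles, termites, grasshoppers, caterpillars — 4 of 5 types.

4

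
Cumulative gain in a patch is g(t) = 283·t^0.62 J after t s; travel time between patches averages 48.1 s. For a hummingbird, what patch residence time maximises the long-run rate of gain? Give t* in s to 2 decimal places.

78.48 s

By the marginal value theorem, leave when the instantaneous gain rate g'(t) equals the habitat-wide average g(t)/(T + t).
g'(t) = 0.62·283·t^-0.38. Setting 0.62·283·t^-0.38 = 283·t^0.62/(48.1+t) gives 0.62(48.1+t) = t, so 0.38·t = 0.62×48.1.
t* = 0.62×48.1/0.38 = 78.48 s.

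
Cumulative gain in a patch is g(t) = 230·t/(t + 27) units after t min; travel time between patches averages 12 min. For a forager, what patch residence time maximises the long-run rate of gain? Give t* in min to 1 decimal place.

18.0 min

Optimal t* satisfies g'(t*) = g(t*)/(T + t*).
g'(t) = 230·27/(t + 27)². Setting 230·27/(t+27)² = 230t/[(t+27)(12+t)] gives 27(12+t) = t(t+27), so t² = 27×12 = 324.
t* = √324 = 18 min.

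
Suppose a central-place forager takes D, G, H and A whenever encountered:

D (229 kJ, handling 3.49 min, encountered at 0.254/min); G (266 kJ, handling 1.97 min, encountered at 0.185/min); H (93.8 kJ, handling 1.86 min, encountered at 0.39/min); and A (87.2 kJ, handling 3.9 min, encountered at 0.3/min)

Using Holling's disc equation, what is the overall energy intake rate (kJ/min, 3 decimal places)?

41.029 kJ/min

Energy encountered per unit search time: 0.254×229 + 0.185×266 + 0.39×93.8 + 0.3×87.2 = 170.1 kJ/min.
Handling time per unit search time: 0.254×3.49 + 0.185×1.97 + 0.39×1.86 + 0.3×3.9 = 3.146.
Rate = 170.1/(1 + 3.146) = 41.03 kJ/min.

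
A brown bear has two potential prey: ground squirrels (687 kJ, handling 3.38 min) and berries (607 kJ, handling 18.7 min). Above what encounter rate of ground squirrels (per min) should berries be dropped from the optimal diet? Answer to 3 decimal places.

The zero-one rule: include berries iff E₂/h₂ > λE₁/(1+λh₁). Equality gives the switch point.
λE₁h₂ = E₂ + λE₂h₁ ⇒ λ = E₂/(E₁h₂ − E₂h₁) = 607/(1.285e+04 − 2052) = 0.05623 per min.

0.056 per min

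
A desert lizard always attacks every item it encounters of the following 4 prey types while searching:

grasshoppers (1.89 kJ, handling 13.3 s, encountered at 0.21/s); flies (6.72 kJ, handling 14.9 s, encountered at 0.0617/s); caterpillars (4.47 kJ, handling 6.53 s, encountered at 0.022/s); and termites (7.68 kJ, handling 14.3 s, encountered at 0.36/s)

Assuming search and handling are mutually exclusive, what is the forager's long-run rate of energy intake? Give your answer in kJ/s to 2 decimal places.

0.37 kJ/s

Energy encountered per unit search time: 0.21×1.89 + 0.0617×6.72 + 0.022×4.47 + 0.36×7.68 = 3.675 kJ/s.
Handling time per unit search time: 0.21×13.3 + 0.0617×14.9 + 0.022×6.53 + 0.36×14.3 = 9.004.
Rate = 3.675/(1 + 9.004) = 0.3673 kJ/s.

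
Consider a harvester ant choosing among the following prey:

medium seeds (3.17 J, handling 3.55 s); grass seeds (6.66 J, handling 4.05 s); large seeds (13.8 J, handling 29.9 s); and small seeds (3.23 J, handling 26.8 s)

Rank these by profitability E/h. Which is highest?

grass seeds

In descending order of E/h:
grass seeds: 6.66/4.05 = 1.64 J/s
medium seeds: 3.17/3.55 = 0.893 J/s
large seeds: 13.8/29.9 = 0.462 J/s
small seeds: 3.23/26.8 = 0.121 J/s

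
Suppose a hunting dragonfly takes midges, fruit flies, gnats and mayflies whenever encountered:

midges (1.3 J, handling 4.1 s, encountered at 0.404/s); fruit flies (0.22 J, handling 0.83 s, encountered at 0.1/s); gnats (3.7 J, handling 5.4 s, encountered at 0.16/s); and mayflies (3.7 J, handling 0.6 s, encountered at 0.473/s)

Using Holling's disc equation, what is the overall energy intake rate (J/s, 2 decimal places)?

R = (0.404×1.3 + 0.1×0.22 + 0.16×3.7 + 0.473×3.7) / (1 + 0.404×4.1 + 0.1×0.83 + 0.16×5.4 + 0.473×0.6) = 2.889/3.887 = 0.7433 J/s.

0.74 J/s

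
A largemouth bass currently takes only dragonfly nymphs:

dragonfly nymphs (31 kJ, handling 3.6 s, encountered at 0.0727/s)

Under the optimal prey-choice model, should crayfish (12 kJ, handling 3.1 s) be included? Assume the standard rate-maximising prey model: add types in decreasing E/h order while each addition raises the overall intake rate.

Intake rate on the current diet: R = (0.0727×31) / (1 + 0.0727×3.6) = 2.254/1.262 = 1.786 kJ/s.
crayfish: E/h = 12/3.1 = 3.871 kJ/s.
Since 3.871 > R, including crayfish increases the long-run rate.

Yes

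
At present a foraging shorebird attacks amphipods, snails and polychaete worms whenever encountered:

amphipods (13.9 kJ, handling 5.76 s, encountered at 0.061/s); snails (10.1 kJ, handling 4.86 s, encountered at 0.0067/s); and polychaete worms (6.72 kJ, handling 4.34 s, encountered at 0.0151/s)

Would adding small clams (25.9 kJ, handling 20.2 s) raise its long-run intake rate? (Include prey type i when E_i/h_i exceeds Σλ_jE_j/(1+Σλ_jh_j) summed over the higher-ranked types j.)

Intake rate on the current diet: R = (0.061×13.9 + 0.0067×10.1 + 0.0151×6.72) / (1 + 0.061×5.76 + 0.0067×4.86 + 0.0151×4.34) = 1.017/1.449 = 0.7017 kJ/s.
small clams: E/h = 25.9/20.2 = 1.282 kJ/s.
Since 1.282 > R, including small clams increases the long-run rate.

Yes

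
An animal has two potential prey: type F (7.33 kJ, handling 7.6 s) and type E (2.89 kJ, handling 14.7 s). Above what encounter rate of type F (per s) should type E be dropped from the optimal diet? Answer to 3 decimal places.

0.034 per s

The zero-one rule: include type E iff E₂/h₂ > λE₁/(1+λh₁). Equality gives the switch point.
λE₁h₂ = E₂ + λE₂h₁ ⇒ λ = E₂/(E₁h₂ − E₂h₁) = 2.89/(107.8 − 21.96) = 0.03369 per s.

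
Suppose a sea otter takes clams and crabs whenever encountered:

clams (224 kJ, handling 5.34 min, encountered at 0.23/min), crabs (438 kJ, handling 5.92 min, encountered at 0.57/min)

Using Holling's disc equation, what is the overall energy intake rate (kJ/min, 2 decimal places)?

R = (0.23×224 + 0.57×438) / (1 + 0.23×5.34 + 0.57×5.92) = 301.2/5.603 = 53.76 kJ/min.

53.76 kJ/min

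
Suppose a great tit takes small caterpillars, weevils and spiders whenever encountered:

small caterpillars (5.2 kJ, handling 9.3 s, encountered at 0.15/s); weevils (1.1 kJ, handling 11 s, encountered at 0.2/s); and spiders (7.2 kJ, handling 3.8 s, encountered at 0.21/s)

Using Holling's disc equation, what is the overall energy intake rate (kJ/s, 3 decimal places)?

R = Σλ_iE_i / (1 + Σλ_ih_i)
Numerator: 0.15×5.2 + 0.2×1.1 + 0.21×7.2 = 2.512
Denominator: 1 + 0.15×9.3 + 0.2×11 + 0.21×3.8 = 5.393
R = 2.512/5.393 = 0.4658 kJ/s

0.466 kJ/s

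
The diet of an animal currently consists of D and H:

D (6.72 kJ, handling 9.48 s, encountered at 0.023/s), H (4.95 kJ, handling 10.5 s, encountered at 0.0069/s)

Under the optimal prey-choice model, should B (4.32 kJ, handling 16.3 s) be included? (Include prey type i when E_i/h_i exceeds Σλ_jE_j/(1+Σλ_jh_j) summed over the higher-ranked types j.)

Yes

Intake rate on the current diet: R = (0.023×6.72 + 0.0069×4.95) / (1 + 0.023×9.48 + 0.0069×10.5) = 0.1887/1.29 = 0.1462 kJ/s.
B: E/h = 4.32/16.3 = 0.265 kJ/s.
Since 0.265 > R, including B increases the long-run rate.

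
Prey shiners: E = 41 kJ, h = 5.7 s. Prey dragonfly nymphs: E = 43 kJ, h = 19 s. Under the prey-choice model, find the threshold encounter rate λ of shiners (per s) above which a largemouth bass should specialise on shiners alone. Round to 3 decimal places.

The zero-one rule: include dragonfly nymphs iff E₂/h₂ > λE₁/(1+λh₁). Equality gives the switch point.
λE₁h₂ = E₂ + λE₂h₁ ⇒ λ = E₂/(E₁h₂ − E₂h₁) = 43/(779 − 245.1) = 0.08054 per s.

0.081 per s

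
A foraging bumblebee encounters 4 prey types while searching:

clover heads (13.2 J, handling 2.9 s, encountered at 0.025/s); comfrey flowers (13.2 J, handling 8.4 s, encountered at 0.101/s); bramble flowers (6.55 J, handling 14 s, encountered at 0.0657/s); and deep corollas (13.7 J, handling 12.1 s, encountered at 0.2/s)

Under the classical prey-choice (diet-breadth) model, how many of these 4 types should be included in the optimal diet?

3

Rank by E/h (J/s): clover heads 4.55, comfrey flowers 1.57, deep corollas 1.13, bramble flowers 0.468. Include each in turn until the next type's E/h falls below the running intake rate.
Rate on top 1: 0.3077. comfrey flowers: 1.57 > 0.3077 → include.
Rate on top 2: 0.8658. deep corollas: 1.13 > 0.8658 → include.
Rate on top 3: 1.014. bramble flowers: 0.468 < 1.014 → exclude; stop.
Optimal diet: clover heads, comfrey flowers, deep corollas — 3 of 4 types.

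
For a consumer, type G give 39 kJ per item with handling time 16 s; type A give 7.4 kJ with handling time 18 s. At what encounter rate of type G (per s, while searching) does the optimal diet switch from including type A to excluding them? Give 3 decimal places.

At the threshold, the rate on type G alone equals the profitability of type A: λ·39/(1 + λ·16) = 7.4/18 = 0.4111.
Rearranging, λ(39 − 0.4111×16) = 0.4111, so λ = 0.4111/32.42 = 0.01268 per s.

0.013 per s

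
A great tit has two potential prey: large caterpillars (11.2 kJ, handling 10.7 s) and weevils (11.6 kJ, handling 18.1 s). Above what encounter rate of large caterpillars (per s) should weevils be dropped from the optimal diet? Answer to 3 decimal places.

0.148 per s

At the threshold, the rate on large caterpillars alone equals the profitability of weevils: λ·11.2/(1 + λ·10.7) = 11.6/18.1 = 0.6409.
Rearranging, λ(11.2 − 0.6409×10.7) = 0.6409, so λ = 0.6409/4.343 = 0.1476 per s.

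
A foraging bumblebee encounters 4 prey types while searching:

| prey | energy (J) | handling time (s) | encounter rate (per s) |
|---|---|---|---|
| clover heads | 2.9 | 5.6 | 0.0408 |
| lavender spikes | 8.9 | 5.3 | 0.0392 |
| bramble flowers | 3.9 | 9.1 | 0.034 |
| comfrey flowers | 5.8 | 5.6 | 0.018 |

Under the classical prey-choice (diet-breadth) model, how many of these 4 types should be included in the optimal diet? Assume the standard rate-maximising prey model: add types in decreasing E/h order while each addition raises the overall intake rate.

4

E/h in descending order: lavender spikes 1.68, comfrey flowers 1.04, clover heads 0.518, bramble flowers 0.429 J/s. The optimal diet is the largest prefix of this list for which every included type satisfies E_i/h_i > R on the types above it.
Rate on top 1: 0.2889. comfrey flowers: 1.04 > 0.2889 → include.
Rate on top 2: 0.3464. clover heads: 0.518 > 0.3464 → include.
Rate on top 3: 0.3719. bramble flowers: 0.429 > 0.3719 → include.
Optimal diet: lavender spikes, comfrey flowers, clover heads, bramble flowers — 4 of 4 types.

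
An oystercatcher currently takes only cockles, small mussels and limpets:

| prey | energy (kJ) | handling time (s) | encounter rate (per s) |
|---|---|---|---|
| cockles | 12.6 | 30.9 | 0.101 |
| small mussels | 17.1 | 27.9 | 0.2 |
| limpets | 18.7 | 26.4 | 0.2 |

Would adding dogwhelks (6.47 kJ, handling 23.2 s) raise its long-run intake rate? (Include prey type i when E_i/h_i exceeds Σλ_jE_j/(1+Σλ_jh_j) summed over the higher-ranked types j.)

Current rate: (0.101×12.6 + 0.2×17.1 + 0.2×18.7)/(1 + 0.101×30.9 + 0.2×27.9 + 0.2×26.4) = 0.5629 kJ/s.
Profitability of dogwhelks: 6.47/23.2 = 0.2789 kJ/s.
0.2789 < 0.5629, so adding dogwhelks would lower the average — exclude it.

No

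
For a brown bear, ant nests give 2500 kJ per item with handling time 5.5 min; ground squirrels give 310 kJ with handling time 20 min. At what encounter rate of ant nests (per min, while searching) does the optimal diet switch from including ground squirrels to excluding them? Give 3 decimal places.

Drop ground squirrels once their profitability E₂/h₂ falls below the rate achievable on ant nests alone: E₂/h₂ = λE₁/(1 + λh₁).
Solve for λ: λE₁h₂ = E₂(1 + λh₁) → λ(E₁h₂ − E₂h₁) = E₂ → λ = E₂/(E₁h₂ − E₂h₁).
λ = 310/(2500×20 − 310×5.5) = 310/4.83e+04 = 0.006419 per min.

0.006 per min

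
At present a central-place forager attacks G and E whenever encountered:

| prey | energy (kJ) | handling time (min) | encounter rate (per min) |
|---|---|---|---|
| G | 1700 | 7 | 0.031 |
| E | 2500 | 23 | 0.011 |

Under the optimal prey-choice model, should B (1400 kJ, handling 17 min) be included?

Intake rate on the current diet: R = (0.031×1700 + 0.011×2500) / (1 + 0.031×7 + 0.011×23) = 80.2/1.47 = 54.56 kJ/min.
Profitability of B: 1400/17 = 82.35 kJ/min.
Since 82.35 > R, including B increases the long-run rate.

Yes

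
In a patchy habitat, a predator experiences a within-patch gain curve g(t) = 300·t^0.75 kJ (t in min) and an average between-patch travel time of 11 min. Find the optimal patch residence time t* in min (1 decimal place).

Maximise g(t)/(T+t): set derivative to zero → g'(t)(T+t) = g(t).
g'(t) = 0.75·300·t^-0.25. Setting 0.75·300·t^-0.25 = 300·t^0.75/(11+t) gives 0.75(11+t) = t, so 0.25·t = 0.75×11.
t* = 0.75×11/0.25 = 33 min.

33.0 min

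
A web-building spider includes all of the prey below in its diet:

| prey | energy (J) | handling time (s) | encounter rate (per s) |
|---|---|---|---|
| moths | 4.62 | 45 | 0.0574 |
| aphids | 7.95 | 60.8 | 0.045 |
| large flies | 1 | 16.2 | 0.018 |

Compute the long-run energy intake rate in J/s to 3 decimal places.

0.097 J/s

Energy encountered per unit search time: 0.0574×4.62 + 0.045×7.95 + 0.018×1 = 0.6409 J/s.
Handling time per unit search time: 0.0574×45 + 0.045×60.8 + 0.018×16.2 = 5.611.
Rate = 0.6409/(1 + 5.611) = 0.09696 J/s.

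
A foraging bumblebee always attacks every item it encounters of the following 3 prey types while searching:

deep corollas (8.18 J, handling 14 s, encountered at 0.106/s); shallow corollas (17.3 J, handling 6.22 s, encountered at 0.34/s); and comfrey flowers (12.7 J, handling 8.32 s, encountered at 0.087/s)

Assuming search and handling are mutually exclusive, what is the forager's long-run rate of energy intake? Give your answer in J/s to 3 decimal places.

1.476 J/s

R = Σλ_iE_i / (1 + Σλ_ih_i)
Numerator: 0.106×8.18 + 0.34×17.3 + 0.087×12.7 = 7.854
Denominator: 1 + 0.106×14 + 0.34×6.22 + 0.087×8.32 = 5.323
R = 7.854/5.323 = 1.476 J/s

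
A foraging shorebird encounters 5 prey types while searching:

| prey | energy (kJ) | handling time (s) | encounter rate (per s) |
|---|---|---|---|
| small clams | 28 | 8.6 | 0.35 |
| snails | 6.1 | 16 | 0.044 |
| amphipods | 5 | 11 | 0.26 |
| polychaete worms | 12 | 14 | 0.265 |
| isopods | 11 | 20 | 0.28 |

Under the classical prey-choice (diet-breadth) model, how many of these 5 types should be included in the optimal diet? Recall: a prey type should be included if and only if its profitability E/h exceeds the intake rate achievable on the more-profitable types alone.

1

E/h in descending order: small clams 3.26, polychaete worms 0.857, isopods 0.55, amphipods 0.455, snails 0.381 kJ/s. The optimal diet is the largest prefix of this list for which every included type satisfies E_i/h_i > R on the types above it.
Rate on top 1: 2.444. polychaete worms: 0.857 < 2.444 → exclude; stop.
Optimal diet: small clams — 1 of 5 types.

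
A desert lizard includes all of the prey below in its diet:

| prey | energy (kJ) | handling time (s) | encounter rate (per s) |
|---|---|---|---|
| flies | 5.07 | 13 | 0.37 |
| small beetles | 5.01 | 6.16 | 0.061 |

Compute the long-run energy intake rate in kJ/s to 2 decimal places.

Energy encountered per unit search time: 0.37×5.07 + 0.061×5.01 = 2.182 kJ/s.
Handling time per unit search time: 0.37×13 + 0.061×6.16 = 5.186.
Rate = 2.182/(1 + 5.186) = 0.3527 kJ/s.

0.35 kJ/s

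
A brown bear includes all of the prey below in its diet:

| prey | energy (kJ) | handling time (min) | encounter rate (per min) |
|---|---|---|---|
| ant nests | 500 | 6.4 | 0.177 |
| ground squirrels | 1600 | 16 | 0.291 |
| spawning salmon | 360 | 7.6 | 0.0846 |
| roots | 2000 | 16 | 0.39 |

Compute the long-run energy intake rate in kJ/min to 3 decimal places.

99.808 kJ/min

R = Σλ_iE_i / (1 + Σλ_ih_i)
Numerator: 0.177×500 + 0.291×1600 + 0.0846×360 + 0.39×2000 = 1365
Denominator: 1 + 0.177×6.4 + 0.291×16 + 0.0846×7.6 + 0.39×16 = 13.67
R = 1365/13.67 = 99.81 kJ/min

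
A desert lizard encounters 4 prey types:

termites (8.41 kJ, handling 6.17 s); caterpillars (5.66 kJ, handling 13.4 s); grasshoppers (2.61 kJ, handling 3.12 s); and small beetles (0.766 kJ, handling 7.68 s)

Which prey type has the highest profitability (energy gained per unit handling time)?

termites

Profitability E/h (kJ/s): termites = 8.41/6.17 = 1.36, caterpillars = 5.66/13.4 = 0.422, grasshoppers = 2.61/3.12 = 0.837, small beetles = 0.766/7.68 = 0.0997.
Ranked: termites > grasshoppers > caterpillars > small beetles.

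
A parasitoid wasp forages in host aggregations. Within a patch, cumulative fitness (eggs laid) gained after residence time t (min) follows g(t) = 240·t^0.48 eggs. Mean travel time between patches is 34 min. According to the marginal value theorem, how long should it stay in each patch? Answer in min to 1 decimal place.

31.4 min

Optimal t* satisfies g'(t*) = g(t*)/(T + t*).
g'(t) = 0.48·240·t^-0.52. Setting 0.48·240·t^-0.52 = 240·t^0.48/(34+t) gives 0.48(34+t) = t, so 0.52·t = 0.48×34.
t* = 0.48×34/0.52 = 31.38 min.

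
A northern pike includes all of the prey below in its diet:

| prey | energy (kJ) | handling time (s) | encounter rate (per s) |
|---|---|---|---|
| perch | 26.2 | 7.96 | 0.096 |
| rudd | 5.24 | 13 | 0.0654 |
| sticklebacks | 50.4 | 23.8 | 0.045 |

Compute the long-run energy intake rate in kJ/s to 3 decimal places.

1.391 kJ/s

Energy encountered per unit search time: 0.096×26.2 + 0.0654×5.24 + 0.045×50.4 = 5.126 kJ/s.
Handling time per unit search time: 0.096×7.96 + 0.0654×13 + 0.045×23.8 = 2.685.
Rate = 5.126/(1 + 2.685) = 1.391 kJ/s.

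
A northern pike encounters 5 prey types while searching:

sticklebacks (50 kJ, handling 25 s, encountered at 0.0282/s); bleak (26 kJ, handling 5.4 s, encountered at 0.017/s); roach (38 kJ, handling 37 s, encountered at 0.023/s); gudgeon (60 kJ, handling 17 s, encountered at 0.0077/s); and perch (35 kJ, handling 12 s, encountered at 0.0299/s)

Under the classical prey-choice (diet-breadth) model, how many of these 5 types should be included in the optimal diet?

4

E/h in descending order: bleak 4.81, gudgeon 3.53, perch 2.92, sticklebacks 2, roach 1.03 kJ/s. The optimal diet is the largest prefix of this list for which every included type satisfies E_i/h_i > R on the types above it.
Rate on top 1: 0.4048. gudgeon: 3.53 > 0.4048 → include.
Rate on top 2: 0.7393. perch: 2.92 > 0.7393 → include.
Rate on top 3: 1.233. sticklebacks: 2 > 1.233 → include.
Rate on top 4: 1.47. roach: 1.03 < 1.47 → exclude; stop.
Optimal diet: bleak, gudgeon, perch, sticklebacks — 4 of 5 types.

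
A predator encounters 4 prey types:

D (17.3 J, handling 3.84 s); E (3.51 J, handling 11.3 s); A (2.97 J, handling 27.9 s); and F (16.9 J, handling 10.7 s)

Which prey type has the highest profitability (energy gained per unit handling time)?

D

In descending order of E/h:
D: 17.3/3.84 = 4.51 J/s
F: 16.9/10.7 = 1.58 J/s
E: 3.51/11.3 = 0.311 J/s
A: 2.97/27.9 = 0.106 J/s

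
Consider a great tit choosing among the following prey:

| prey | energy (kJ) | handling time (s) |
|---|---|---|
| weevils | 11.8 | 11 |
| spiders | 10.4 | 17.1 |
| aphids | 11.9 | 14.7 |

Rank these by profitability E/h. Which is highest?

Profitability E/h (kJ/s): weevils = 11.8/11 = 1.07, spiders = 10.4/17.1 = 0.608, aphids = 11.9/14.7 = 0.81.
Ranked: weevils > aphids > spiders.

weevils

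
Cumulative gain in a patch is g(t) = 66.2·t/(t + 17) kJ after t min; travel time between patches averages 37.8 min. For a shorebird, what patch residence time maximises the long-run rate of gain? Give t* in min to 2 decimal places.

25.35 min

Maximise g(t)/(T+t): set derivative to zero → g'(t)(T+t) = g(t).
g'(t) = 66.2·17/(t + 17)². Setting 66.2·17/(t+17)² = 66.2t/[(t+17)(37.8+t)] gives 17(37.8+t) = t(t+17), so t² = 17×37.8 = 642.6.
t* = √642.6 = 25.35 min.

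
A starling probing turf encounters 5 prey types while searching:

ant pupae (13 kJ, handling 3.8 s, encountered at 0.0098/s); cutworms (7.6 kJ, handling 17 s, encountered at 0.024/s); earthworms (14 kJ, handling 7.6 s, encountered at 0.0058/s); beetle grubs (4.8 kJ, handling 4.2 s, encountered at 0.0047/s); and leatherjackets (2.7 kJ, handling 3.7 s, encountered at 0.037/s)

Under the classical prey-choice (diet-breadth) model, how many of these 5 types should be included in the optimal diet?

5

Rank by E/h (kJ/s): ant pupae 3.42, earthworms 1.84, beetle grubs 1.14, leatherjackets 0.73, cutworms 0.447. Include each in turn until the next type's E/h falls below the running intake rate.
Rate on top 1: 0.1228. earthworms: 1.84 > 0.1228 → include.
Rate on top 2: 0.1929. beetle grubs: 1.14 > 0.1929 → include.
Rate on top 3: 0.2099. leatherjackets: 0.73 > 0.2099 → include.
Rate on top 4: 0.2674. cutworms: 0.447 > 0.2674 → include.
Optimal diet: ant pupae, earthworms, beetle grubs, leatherjackets, cutworms — 5 of 5 types.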